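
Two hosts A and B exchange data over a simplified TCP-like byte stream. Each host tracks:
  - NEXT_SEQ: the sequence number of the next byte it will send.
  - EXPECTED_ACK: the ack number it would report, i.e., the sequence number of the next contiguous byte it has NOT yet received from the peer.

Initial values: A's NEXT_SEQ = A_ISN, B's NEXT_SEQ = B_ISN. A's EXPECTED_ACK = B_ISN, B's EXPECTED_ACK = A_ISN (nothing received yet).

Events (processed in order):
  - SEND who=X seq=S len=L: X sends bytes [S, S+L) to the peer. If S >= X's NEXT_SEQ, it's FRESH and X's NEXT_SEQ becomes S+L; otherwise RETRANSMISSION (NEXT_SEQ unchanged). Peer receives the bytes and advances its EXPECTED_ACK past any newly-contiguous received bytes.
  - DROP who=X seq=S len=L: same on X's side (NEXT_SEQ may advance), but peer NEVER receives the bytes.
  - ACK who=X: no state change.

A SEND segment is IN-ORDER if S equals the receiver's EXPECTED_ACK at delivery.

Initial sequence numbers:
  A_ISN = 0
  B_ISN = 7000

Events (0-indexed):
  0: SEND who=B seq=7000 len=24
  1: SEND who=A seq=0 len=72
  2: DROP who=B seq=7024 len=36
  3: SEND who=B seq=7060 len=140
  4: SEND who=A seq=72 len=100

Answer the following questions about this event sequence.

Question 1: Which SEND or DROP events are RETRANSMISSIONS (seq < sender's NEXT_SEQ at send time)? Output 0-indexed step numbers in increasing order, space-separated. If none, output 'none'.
Step 0: SEND seq=7000 -> fresh
Step 1: SEND seq=0 -> fresh
Step 2: DROP seq=7024 -> fresh
Step 3: SEND seq=7060 -> fresh
Step 4: SEND seq=72 -> fresh

Answer: none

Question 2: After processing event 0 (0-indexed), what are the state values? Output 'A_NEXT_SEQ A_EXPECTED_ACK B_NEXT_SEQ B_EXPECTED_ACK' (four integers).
After event 0: A_seq=0 A_ack=7024 B_seq=7024 B_ack=0

0 7024 7024 0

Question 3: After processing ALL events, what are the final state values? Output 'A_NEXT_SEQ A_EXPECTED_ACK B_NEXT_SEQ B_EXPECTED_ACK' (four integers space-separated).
After event 0: A_seq=0 A_ack=7024 B_seq=7024 B_ack=0
After event 1: A_seq=72 A_ack=7024 B_seq=7024 B_ack=72
After event 2: A_seq=72 A_ack=7024 B_seq=7060 B_ack=72
After event 3: A_seq=72 A_ack=7024 B_seq=7200 B_ack=72
After event 4: A_seq=172 A_ack=7024 B_seq=7200 B_ack=172

Answer: 172 7024 7200 172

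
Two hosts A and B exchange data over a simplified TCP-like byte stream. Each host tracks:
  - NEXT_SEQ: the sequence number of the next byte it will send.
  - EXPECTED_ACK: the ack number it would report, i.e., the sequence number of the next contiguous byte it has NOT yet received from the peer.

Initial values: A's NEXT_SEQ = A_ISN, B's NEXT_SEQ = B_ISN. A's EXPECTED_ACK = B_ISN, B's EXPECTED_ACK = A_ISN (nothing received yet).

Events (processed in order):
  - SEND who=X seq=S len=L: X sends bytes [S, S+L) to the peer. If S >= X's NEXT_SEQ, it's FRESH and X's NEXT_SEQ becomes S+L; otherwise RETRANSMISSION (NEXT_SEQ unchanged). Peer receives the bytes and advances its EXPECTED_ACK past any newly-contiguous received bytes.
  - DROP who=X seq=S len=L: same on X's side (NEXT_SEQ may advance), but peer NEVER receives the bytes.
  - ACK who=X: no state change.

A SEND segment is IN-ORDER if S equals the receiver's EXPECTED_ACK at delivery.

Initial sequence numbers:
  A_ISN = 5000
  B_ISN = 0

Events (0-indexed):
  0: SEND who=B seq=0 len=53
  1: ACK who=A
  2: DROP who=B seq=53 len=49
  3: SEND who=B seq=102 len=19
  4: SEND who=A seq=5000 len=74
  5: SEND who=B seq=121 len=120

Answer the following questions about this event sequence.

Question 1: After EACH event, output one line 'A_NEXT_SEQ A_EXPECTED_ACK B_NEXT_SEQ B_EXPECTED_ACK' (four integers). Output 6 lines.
5000 53 53 5000
5000 53 53 5000
5000 53 102 5000
5000 53 121 5000
5074 53 121 5074
5074 53 241 5074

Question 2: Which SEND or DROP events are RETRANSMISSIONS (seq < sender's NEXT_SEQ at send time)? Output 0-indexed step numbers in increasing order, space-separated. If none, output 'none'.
Step 0: SEND seq=0 -> fresh
Step 2: DROP seq=53 -> fresh
Step 3: SEND seq=102 -> fresh
Step 4: SEND seq=5000 -> fresh
Step 5: SEND seq=121 -> fresh

Answer: none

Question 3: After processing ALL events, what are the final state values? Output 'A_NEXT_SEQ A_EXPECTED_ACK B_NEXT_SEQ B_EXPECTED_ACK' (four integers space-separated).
After event 0: A_seq=5000 A_ack=53 B_seq=53 B_ack=5000
After event 1: A_seq=5000 A_ack=53 B_seq=53 B_ack=5000
After event 2: A_seq=5000 A_ack=53 B_seq=102 B_ack=5000
After event 3: A_seq=5000 A_ack=53 B_seq=121 B_ack=5000
After event 4: A_seq=5074 A_ack=53 B_seq=121 B_ack=5074
After event 5: A_seq=5074 A_ack=53 B_seq=241 B_ack=5074

Answer: 5074 53 241 5074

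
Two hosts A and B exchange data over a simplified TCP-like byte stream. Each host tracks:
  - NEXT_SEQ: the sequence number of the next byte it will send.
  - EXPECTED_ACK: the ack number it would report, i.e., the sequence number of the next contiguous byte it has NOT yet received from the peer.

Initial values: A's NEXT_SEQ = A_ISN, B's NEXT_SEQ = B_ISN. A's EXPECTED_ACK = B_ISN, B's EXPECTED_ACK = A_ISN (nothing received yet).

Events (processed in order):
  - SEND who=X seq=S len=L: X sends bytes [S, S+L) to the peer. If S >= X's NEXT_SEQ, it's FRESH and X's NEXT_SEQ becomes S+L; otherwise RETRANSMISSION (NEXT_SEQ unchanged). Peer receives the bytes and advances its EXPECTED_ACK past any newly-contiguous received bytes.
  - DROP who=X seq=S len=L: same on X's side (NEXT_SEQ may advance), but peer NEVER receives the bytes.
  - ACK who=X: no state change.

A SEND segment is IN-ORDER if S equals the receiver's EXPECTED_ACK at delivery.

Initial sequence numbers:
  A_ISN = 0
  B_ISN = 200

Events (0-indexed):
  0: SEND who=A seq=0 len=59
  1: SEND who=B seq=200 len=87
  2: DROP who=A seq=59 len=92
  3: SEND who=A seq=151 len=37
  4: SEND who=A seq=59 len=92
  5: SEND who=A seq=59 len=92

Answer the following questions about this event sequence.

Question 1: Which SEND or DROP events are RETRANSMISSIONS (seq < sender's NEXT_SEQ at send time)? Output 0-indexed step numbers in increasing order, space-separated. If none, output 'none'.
Answer: 4 5

Derivation:
Step 0: SEND seq=0 -> fresh
Step 1: SEND seq=200 -> fresh
Step 2: DROP seq=59 -> fresh
Step 3: SEND seq=151 -> fresh
Step 4: SEND seq=59 -> retransmit
Step 5: SEND seq=59 -> retransmit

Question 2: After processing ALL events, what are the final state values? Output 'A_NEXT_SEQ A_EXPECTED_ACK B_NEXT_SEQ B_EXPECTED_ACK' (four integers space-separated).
After event 0: A_seq=59 A_ack=200 B_seq=200 B_ack=59
After event 1: A_seq=59 A_ack=287 B_seq=287 B_ack=59
After event 2: A_seq=151 A_ack=287 B_seq=287 B_ack=59
After event 3: A_seq=188 A_ack=287 B_seq=287 B_ack=59
After event 4: A_seq=188 A_ack=287 B_seq=287 B_ack=188
After event 5: A_seq=188 A_ack=287 B_seq=287 B_ack=188

Answer: 188 287 287 188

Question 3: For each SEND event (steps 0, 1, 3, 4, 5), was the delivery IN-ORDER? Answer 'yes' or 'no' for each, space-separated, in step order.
Step 0: SEND seq=0 -> in-order
Step 1: SEND seq=200 -> in-order
Step 3: SEND seq=151 -> out-of-order
Step 4: SEND seq=59 -> in-order
Step 5: SEND seq=59 -> out-of-order

Answer: yes yes no yes no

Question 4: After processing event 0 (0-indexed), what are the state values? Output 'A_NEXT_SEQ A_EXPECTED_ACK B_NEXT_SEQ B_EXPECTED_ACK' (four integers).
After event 0: A_seq=59 A_ack=200 B_seq=200 B_ack=59

59 200 200 59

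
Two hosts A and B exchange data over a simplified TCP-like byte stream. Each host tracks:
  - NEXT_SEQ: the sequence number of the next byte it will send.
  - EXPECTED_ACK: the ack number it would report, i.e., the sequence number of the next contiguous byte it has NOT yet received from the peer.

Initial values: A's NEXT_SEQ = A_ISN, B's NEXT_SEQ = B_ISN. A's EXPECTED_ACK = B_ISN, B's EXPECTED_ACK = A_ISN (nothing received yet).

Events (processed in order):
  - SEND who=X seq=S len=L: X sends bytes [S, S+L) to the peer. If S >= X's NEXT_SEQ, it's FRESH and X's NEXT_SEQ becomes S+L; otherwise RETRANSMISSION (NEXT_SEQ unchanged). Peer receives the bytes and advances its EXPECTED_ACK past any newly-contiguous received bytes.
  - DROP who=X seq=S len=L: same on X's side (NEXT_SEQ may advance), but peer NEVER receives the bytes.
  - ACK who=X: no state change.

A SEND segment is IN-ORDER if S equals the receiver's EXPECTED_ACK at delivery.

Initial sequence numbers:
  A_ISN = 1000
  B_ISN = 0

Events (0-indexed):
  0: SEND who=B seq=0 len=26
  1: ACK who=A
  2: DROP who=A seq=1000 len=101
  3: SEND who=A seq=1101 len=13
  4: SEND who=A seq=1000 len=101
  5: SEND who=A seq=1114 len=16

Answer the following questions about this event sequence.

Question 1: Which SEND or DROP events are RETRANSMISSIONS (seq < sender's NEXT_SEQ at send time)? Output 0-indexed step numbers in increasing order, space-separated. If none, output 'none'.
Answer: 4

Derivation:
Step 0: SEND seq=0 -> fresh
Step 2: DROP seq=1000 -> fresh
Step 3: SEND seq=1101 -> fresh
Step 4: SEND seq=1000 -> retransmit
Step 5: SEND seq=1114 -> fresh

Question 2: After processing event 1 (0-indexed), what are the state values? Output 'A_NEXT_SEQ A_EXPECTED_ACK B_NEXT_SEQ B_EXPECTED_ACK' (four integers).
After event 0: A_seq=1000 A_ack=26 B_seq=26 B_ack=1000
After event 1: A_seq=1000 A_ack=26 B_seq=26 B_ack=1000

1000 26 26 1000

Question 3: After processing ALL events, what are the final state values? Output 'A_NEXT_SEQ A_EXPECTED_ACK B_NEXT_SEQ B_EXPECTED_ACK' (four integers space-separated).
Answer: 1130 26 26 1130

Derivation:
After event 0: A_seq=1000 A_ack=26 B_seq=26 B_ack=1000
After event 1: A_seq=1000 A_ack=26 B_seq=26 B_ack=1000
After event 2: A_seq=1101 A_ack=26 B_seq=26 B_ack=1000
After event 3: A_seq=1114 A_ack=26 B_seq=26 B_ack=1000
After event 4: A_seq=1114 A_ack=26 B_seq=26 B_ack=1114
After event 5: A_seq=1130 A_ack=26 B_seq=26 B_ack=1130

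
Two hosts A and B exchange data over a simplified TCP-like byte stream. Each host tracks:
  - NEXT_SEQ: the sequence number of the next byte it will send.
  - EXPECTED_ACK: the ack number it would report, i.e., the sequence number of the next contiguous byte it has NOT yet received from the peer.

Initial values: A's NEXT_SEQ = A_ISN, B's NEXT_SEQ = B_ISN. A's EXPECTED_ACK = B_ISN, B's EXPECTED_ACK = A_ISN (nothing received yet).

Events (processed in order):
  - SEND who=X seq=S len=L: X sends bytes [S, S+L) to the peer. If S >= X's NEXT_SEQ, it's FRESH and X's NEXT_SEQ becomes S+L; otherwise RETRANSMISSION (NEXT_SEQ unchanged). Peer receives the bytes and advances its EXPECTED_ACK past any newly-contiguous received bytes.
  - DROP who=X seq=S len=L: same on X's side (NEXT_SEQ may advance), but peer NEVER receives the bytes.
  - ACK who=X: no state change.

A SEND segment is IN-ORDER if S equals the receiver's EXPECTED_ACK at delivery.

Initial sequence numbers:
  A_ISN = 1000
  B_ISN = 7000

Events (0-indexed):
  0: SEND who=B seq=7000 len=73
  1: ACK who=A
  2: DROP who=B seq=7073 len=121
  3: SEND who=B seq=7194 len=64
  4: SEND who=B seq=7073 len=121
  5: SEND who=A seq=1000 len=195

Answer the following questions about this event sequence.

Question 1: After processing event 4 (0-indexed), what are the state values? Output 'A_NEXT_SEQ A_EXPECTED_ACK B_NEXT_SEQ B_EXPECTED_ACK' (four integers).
After event 0: A_seq=1000 A_ack=7073 B_seq=7073 B_ack=1000
After event 1: A_seq=1000 A_ack=7073 B_seq=7073 B_ack=1000
After event 2: A_seq=1000 A_ack=7073 B_seq=7194 B_ack=1000
After event 3: A_seq=1000 A_ack=7073 B_seq=7258 B_ack=1000
After event 4: A_seq=1000 A_ack=7258 B_seq=7258 B_ack=1000

1000 7258 7258 1000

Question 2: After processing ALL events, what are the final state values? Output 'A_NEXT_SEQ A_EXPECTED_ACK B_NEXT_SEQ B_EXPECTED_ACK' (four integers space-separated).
After event 0: A_seq=1000 A_ack=7073 B_seq=7073 B_ack=1000
After event 1: A_seq=1000 A_ack=7073 B_seq=7073 B_ack=1000
After event 2: A_seq=1000 A_ack=7073 B_seq=7194 B_ack=1000
After event 3: A_seq=1000 A_ack=7073 B_seq=7258 B_ack=1000
After event 4: A_seq=1000 A_ack=7258 B_seq=7258 B_ack=1000
After event 5: A_seq=1195 A_ack=7258 B_seq=7258 B_ack=1195

Answer: 1195 7258 7258 1195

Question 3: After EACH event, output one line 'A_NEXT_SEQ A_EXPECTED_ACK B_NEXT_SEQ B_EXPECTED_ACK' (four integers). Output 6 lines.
1000 7073 7073 1000
1000 7073 7073 1000
1000 7073 7194 1000
1000 7073 7258 1000
1000 7258 7258 1000
1195 7258 7258 1195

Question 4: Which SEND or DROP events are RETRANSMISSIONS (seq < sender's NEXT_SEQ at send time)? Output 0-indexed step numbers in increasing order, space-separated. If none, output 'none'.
Answer: 4

Derivation:
Step 0: SEND seq=7000 -> fresh
Step 2: DROP seq=7073 -> fresh
Step 3: SEND seq=7194 -> fresh
Step 4: SEND seq=7073 -> retransmit
Step 5: SEND seq=1000 -> fresh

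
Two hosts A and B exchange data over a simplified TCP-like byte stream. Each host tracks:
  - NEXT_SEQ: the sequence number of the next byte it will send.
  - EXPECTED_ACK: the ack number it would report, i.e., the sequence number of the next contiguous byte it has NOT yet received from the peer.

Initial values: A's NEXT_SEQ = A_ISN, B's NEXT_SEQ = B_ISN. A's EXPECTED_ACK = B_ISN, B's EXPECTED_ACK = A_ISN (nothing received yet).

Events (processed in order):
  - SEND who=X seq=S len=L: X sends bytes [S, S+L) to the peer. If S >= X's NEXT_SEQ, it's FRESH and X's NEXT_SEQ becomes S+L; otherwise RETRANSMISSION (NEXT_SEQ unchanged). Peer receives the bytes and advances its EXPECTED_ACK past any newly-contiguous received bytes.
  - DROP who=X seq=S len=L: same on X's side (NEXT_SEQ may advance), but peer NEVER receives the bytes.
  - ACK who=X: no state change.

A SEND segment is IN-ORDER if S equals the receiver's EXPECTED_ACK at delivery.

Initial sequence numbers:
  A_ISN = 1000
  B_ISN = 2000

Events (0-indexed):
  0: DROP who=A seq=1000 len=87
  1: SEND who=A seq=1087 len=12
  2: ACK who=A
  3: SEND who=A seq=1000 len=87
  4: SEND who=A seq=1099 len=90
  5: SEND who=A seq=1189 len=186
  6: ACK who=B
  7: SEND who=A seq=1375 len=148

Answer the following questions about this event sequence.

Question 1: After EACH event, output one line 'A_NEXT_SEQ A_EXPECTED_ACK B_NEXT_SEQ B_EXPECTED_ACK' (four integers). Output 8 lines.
1087 2000 2000 1000
1099 2000 2000 1000
1099 2000 2000 1000
1099 2000 2000 1099
1189 2000 2000 1189
1375 2000 2000 1375
1375 2000 2000 1375
1523 2000 2000 1523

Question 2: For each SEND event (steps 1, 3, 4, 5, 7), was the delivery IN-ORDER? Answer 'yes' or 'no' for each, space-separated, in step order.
Step 1: SEND seq=1087 -> out-of-order
Step 3: SEND seq=1000 -> in-order
Step 4: SEND seq=1099 -> in-order
Step 5: SEND seq=1189 -> in-order
Step 7: SEND seq=1375 -> in-order

Answer: no yes yes yes yes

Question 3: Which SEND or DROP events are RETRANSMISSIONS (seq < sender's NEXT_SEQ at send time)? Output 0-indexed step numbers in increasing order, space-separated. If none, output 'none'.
Answer: 3

Derivation:
Step 0: DROP seq=1000 -> fresh
Step 1: SEND seq=1087 -> fresh
Step 3: SEND seq=1000 -> retransmit
Step 4: SEND seq=1099 -> fresh
Step 5: SEND seq=1189 -> fresh
Step 7: SEND seq=1375 -> fresh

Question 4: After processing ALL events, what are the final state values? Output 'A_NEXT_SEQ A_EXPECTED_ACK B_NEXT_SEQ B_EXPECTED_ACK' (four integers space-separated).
After event 0: A_seq=1087 A_ack=2000 B_seq=2000 B_ack=1000
After event 1: A_seq=1099 A_ack=2000 B_seq=2000 B_ack=1000
After event 2: A_seq=1099 A_ack=2000 B_seq=2000 B_ack=1000
After event 3: A_seq=1099 A_ack=2000 B_seq=2000 B_ack=1099
After event 4: A_seq=1189 A_ack=2000 B_seq=2000 B_ack=1189
After event 5: A_seq=1375 A_ack=2000 B_seq=2000 B_ack=1375
After event 6: A_seq=1375 A_ack=2000 B_seq=2000 B_ack=1375
After event 7: A_seq=1523 A_ack=2000 B_seq=2000 B_ack=1523

Answer: 1523 2000 2000 1523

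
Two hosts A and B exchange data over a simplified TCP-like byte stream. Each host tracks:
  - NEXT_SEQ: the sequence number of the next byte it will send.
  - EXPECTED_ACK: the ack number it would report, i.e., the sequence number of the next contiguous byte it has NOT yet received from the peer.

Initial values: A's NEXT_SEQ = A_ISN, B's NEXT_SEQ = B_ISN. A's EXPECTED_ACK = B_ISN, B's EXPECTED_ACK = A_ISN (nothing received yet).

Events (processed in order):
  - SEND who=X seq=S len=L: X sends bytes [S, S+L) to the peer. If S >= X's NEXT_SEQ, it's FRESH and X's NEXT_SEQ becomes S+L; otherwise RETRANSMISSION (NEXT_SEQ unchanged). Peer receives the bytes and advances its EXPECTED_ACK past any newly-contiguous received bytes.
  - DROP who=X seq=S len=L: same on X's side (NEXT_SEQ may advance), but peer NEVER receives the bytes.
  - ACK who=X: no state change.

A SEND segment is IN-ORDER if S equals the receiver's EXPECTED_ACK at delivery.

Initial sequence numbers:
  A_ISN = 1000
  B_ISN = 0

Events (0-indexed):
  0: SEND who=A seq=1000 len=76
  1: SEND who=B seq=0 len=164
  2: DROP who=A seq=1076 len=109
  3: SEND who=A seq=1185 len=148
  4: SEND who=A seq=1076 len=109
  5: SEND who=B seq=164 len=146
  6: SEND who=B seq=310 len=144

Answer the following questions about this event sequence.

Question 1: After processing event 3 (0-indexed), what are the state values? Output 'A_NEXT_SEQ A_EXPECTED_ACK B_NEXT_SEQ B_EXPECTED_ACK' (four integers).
After event 0: A_seq=1076 A_ack=0 B_seq=0 B_ack=1076
After event 1: A_seq=1076 A_ack=164 B_seq=164 B_ack=1076
After event 2: A_seq=1185 A_ack=164 B_seq=164 B_ack=1076
After event 3: A_seq=1333 A_ack=164 B_seq=164 B_ack=1076

1333 164 164 1076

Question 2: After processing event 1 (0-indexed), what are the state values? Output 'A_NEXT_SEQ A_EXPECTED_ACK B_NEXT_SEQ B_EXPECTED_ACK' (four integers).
After event 0: A_seq=1076 A_ack=0 B_seq=0 B_ack=1076
After event 1: A_seq=1076 A_ack=164 B_seq=164 B_ack=1076

1076 164 164 1076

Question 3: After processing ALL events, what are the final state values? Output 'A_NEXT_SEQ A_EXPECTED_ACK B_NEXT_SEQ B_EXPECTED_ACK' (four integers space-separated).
After event 0: A_seq=1076 A_ack=0 B_seq=0 B_ack=1076
After event 1: A_seq=1076 A_ack=164 B_seq=164 B_ack=1076
After event 2: A_seq=1185 A_ack=164 B_seq=164 B_ack=1076
After event 3: A_seq=1333 A_ack=164 B_seq=164 B_ack=1076
After event 4: A_seq=1333 A_ack=164 B_seq=164 B_ack=1333
After event 5: A_seq=1333 A_ack=310 B_seq=310 B_ack=1333
After event 6: A_seq=1333 A_ack=454 B_seq=454 B_ack=1333

Answer: 1333 454 454 1333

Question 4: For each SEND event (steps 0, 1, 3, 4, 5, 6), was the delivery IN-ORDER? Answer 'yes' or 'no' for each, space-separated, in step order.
Step 0: SEND seq=1000 -> in-order
Step 1: SEND seq=0 -> in-order
Step 3: SEND seq=1185 -> out-of-order
Step 4: SEND seq=1076 -> in-order
Step 5: SEND seq=164 -> in-order
Step 6: SEND seq=310 -> in-order

Answer: yes yes no yes yes yes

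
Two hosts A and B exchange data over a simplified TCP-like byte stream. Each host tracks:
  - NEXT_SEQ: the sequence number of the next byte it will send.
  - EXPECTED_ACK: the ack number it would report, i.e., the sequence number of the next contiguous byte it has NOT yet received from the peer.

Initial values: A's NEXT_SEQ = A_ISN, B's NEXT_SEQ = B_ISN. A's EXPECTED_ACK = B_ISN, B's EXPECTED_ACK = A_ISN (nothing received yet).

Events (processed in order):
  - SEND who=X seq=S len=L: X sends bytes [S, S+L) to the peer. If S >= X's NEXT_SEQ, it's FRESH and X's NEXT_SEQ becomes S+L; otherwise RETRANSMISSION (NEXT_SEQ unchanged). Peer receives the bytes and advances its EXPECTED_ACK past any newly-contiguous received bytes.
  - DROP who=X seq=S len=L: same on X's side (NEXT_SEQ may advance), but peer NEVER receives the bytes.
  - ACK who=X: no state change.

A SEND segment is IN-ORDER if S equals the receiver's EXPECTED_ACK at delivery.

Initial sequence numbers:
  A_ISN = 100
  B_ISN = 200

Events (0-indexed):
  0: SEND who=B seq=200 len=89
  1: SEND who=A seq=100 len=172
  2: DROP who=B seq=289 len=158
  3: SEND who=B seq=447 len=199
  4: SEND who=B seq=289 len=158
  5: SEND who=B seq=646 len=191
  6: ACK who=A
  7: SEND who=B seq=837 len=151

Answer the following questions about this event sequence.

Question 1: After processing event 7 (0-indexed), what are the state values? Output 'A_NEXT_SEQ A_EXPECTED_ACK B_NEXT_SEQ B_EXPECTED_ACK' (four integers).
After event 0: A_seq=100 A_ack=289 B_seq=289 B_ack=100
After event 1: A_seq=272 A_ack=289 B_seq=289 B_ack=272
After event 2: A_seq=272 A_ack=289 B_seq=447 B_ack=272
After event 3: A_seq=272 A_ack=289 B_seq=646 B_ack=272
After event 4: A_seq=272 A_ack=646 B_seq=646 B_ack=272
After event 5: A_seq=272 A_ack=837 B_seq=837 B_ack=272
After event 6: A_seq=272 A_ack=837 B_seq=837 B_ack=272
After event 7: A_seq=272 A_ack=988 B_seq=988 B_ack=272

272 988 988 272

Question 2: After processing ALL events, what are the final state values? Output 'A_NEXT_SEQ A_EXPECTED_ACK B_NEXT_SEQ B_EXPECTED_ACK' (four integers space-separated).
Answer: 272 988 988 272

Derivation:
After event 0: A_seq=100 A_ack=289 B_seq=289 B_ack=100
After event 1: A_seq=272 A_ack=289 B_seq=289 B_ack=272
After event 2: A_seq=272 A_ack=289 B_seq=447 B_ack=272
After event 3: A_seq=272 A_ack=289 B_seq=646 B_ack=272
After event 4: A_seq=272 A_ack=646 B_seq=646 B_ack=272
After event 5: A_seq=272 A_ack=837 B_seq=837 B_ack=272
After event 6: A_seq=272 A_ack=837 B_seq=837 B_ack=272
After event 7: A_seq=272 A_ack=988 B_seq=988 B_ack=272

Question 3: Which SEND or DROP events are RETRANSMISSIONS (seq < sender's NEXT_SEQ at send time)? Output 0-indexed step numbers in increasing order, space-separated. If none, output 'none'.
Answer: 4

Derivation:
Step 0: SEND seq=200 -> fresh
Step 1: SEND seq=100 -> fresh
Step 2: DROP seq=289 -> fresh
Step 3: SEND seq=447 -> fresh
Step 4: SEND seq=289 -> retransmit
Step 5: SEND seq=646 -> fresh
Step 7: SEND seq=837 -> fresh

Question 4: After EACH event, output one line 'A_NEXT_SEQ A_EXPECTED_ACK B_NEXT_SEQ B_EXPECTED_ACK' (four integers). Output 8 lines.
100 289 289 100
272 289 289 272
272 289 447 272
272 289 646 272
272 646 646 272
272 837 837 272
272 837 837 272
272 988 988 272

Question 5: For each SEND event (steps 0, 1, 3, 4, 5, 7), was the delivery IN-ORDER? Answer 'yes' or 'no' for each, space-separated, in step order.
Answer: yes yes no yes yes yes

Derivation:
Step 0: SEND seq=200 -> in-order
Step 1: SEND seq=100 -> in-order
Step 3: SEND seq=447 -> out-of-order
Step 4: SEND seq=289 -> in-order
Step 5: SEND seq=646 -> in-order
Step 7: SEND seq=837 -> in-order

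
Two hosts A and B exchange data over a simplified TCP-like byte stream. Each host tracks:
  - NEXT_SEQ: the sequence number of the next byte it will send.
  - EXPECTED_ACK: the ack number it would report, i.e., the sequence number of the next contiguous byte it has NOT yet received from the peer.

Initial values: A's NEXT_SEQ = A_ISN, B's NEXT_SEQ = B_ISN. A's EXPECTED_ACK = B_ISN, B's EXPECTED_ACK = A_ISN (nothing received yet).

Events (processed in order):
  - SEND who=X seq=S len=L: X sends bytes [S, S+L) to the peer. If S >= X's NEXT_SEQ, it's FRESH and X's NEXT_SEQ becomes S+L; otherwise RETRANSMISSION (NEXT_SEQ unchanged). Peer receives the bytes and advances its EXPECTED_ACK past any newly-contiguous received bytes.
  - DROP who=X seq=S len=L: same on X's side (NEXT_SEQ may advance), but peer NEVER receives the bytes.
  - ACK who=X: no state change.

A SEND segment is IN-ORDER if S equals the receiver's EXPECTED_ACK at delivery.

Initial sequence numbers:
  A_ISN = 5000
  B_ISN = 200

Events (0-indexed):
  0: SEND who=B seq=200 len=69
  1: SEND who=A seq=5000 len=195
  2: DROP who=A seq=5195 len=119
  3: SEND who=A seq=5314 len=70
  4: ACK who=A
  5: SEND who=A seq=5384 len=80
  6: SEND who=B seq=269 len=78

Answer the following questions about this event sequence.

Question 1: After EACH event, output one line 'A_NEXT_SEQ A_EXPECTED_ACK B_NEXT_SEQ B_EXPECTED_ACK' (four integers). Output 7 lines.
5000 269 269 5000
5195 269 269 5195
5314 269 269 5195
5384 269 269 5195
5384 269 269 5195
5464 269 269 5195
5464 347 347 5195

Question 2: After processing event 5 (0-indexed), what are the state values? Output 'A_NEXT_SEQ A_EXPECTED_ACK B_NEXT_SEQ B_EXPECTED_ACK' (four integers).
After event 0: A_seq=5000 A_ack=269 B_seq=269 B_ack=5000
After event 1: A_seq=5195 A_ack=269 B_seq=269 B_ack=5195
After event 2: A_seq=5314 A_ack=269 B_seq=269 B_ack=5195
After event 3: A_seq=5384 A_ack=269 B_seq=269 B_ack=5195
After event 4: A_seq=5384 A_ack=269 B_seq=269 B_ack=5195
After event 5: A_seq=5464 A_ack=269 B_seq=269 B_ack=5195

5464 269 269 5195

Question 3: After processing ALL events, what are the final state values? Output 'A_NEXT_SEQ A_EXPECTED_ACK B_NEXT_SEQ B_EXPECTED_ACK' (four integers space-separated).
After event 0: A_seq=5000 A_ack=269 B_seq=269 B_ack=5000
After event 1: A_seq=5195 A_ack=269 B_seq=269 B_ack=5195
After event 2: A_seq=5314 A_ack=269 B_seq=269 B_ack=5195
After event 3: A_seq=5384 A_ack=269 B_seq=269 B_ack=5195
After event 4: A_seq=5384 A_ack=269 B_seq=269 B_ack=5195
After event 5: A_seq=5464 A_ack=269 B_seq=269 B_ack=5195
After event 6: A_seq=5464 A_ack=347 B_seq=347 B_ack=5195

Answer: 5464 347 347 5195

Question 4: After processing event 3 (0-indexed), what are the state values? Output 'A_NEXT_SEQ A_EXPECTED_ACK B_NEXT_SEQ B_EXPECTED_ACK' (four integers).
After event 0: A_seq=5000 A_ack=269 B_seq=269 B_ack=5000
After event 1: A_seq=5195 A_ack=269 B_seq=269 B_ack=5195
After event 2: A_seq=5314 A_ack=269 B_seq=269 B_ack=5195
After event 3: A_seq=5384 A_ack=269 B_seq=269 B_ack=5195

5384 269 269 5195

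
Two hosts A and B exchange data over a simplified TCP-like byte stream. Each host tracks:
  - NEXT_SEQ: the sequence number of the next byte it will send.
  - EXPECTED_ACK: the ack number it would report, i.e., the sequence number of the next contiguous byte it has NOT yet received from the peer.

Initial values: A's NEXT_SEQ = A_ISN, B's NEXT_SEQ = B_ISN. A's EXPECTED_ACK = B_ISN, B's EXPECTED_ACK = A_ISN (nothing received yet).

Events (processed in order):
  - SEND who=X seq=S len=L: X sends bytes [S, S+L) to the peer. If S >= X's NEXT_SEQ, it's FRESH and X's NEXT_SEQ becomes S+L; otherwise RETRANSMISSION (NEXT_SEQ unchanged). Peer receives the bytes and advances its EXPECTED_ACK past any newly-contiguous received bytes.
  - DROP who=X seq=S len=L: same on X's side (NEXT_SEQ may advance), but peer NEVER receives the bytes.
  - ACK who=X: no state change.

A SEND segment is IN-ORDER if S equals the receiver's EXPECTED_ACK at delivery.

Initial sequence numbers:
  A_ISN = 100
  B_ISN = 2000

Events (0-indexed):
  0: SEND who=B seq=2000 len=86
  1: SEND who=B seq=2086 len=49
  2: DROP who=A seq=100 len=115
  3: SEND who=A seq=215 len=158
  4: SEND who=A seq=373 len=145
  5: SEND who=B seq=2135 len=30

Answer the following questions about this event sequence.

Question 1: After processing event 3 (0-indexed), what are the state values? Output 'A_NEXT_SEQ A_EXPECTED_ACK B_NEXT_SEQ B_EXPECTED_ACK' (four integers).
After event 0: A_seq=100 A_ack=2086 B_seq=2086 B_ack=100
After event 1: A_seq=100 A_ack=2135 B_seq=2135 B_ack=100
After event 2: A_seq=215 A_ack=2135 B_seq=2135 B_ack=100
After event 3: A_seq=373 A_ack=2135 B_seq=2135 B_ack=100

373 2135 2135 100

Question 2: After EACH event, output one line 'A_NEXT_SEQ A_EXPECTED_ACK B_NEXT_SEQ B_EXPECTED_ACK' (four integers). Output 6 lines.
100 2086 2086 100
100 2135 2135 100
215 2135 2135 100
373 2135 2135 100
518 2135 2135 100
518 2165 2165 100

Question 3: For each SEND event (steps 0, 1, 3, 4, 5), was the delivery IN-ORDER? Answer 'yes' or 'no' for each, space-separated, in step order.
Step 0: SEND seq=2000 -> in-order
Step 1: SEND seq=2086 -> in-order
Step 3: SEND seq=215 -> out-of-order
Step 4: SEND seq=373 -> out-of-order
Step 5: SEND seq=2135 -> in-order

Answer: yes yes no no yes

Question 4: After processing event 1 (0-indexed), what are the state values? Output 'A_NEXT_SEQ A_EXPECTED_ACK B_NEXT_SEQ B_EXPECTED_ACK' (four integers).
After event 0: A_seq=100 A_ack=2086 B_seq=2086 B_ack=100
After event 1: A_seq=100 A_ack=2135 B_seq=2135 B_ack=100

100 2135 2135 100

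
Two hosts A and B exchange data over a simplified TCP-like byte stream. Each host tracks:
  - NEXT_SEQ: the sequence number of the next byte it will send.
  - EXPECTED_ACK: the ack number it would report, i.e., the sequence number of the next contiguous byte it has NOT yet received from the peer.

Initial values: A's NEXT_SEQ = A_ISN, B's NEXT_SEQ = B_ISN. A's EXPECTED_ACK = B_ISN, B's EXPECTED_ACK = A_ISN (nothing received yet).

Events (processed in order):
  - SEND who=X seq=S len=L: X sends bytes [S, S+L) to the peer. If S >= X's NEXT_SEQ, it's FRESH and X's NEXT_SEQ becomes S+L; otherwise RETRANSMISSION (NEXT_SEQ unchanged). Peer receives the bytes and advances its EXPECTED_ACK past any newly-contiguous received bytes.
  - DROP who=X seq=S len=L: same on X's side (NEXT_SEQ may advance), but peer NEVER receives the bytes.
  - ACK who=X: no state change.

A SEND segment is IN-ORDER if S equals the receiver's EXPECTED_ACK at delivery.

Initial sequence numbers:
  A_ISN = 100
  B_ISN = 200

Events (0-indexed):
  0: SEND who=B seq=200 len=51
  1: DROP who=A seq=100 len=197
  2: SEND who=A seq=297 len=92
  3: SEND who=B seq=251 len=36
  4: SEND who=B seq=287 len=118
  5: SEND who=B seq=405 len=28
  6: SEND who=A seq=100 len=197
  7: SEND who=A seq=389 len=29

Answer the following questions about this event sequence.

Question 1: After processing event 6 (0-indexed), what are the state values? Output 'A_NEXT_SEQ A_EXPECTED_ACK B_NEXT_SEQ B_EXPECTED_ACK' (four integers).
After event 0: A_seq=100 A_ack=251 B_seq=251 B_ack=100
After event 1: A_seq=297 A_ack=251 B_seq=251 B_ack=100
After event 2: A_seq=389 A_ack=251 B_seq=251 B_ack=100
After event 3: A_seq=389 A_ack=287 B_seq=287 B_ack=100
After event 4: A_seq=389 A_ack=405 B_seq=405 B_ack=100
After event 5: A_seq=389 A_ack=433 B_seq=433 B_ack=100
After event 6: A_seq=389 A_ack=433 B_seq=433 B_ack=389

389 433 433 389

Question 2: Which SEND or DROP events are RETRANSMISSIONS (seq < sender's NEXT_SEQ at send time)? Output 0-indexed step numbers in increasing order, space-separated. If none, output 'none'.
Step 0: SEND seq=200 -> fresh
Step 1: DROP seq=100 -> fresh
Step 2: SEND seq=297 -> fresh
Step 3: SEND seq=251 -> fresh
Step 4: SEND seq=287 -> fresh
Step 5: SEND seq=405 -> fresh
Step 6: SEND seq=100 -> retransmit
Step 7: SEND seq=389 -> fresh

Answer: 6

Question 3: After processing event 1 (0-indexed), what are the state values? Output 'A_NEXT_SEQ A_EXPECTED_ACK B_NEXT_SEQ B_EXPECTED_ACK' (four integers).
After event 0: A_seq=100 A_ack=251 B_seq=251 B_ack=100
After event 1: A_seq=297 A_ack=251 B_seq=251 B_ack=100

297 251 251 100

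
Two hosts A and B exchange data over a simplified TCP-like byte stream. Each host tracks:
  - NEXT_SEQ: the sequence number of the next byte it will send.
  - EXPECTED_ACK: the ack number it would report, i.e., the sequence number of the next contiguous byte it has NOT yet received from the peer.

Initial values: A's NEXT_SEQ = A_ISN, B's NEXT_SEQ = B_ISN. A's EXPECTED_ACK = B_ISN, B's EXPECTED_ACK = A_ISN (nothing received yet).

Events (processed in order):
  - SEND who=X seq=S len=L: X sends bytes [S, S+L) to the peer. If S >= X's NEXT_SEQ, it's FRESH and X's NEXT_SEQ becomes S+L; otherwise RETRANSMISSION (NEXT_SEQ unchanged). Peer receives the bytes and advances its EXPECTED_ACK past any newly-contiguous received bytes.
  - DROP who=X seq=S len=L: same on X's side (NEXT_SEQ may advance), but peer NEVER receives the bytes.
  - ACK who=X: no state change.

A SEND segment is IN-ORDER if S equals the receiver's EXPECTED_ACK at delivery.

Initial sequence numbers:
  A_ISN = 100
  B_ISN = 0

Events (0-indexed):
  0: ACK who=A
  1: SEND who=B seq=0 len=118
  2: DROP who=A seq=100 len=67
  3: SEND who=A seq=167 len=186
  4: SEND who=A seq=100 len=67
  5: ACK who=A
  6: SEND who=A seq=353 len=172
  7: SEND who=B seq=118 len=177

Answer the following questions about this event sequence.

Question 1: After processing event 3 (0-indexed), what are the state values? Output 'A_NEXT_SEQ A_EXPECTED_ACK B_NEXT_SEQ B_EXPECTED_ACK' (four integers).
After event 0: A_seq=100 A_ack=0 B_seq=0 B_ack=100
After event 1: A_seq=100 A_ack=118 B_seq=118 B_ack=100
After event 2: A_seq=167 A_ack=118 B_seq=118 B_ack=100
After event 3: A_seq=353 A_ack=118 B_seq=118 B_ack=100

353 118 118 100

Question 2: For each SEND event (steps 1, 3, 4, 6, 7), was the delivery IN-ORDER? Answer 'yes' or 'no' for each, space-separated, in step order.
Step 1: SEND seq=0 -> in-order
Step 3: SEND seq=167 -> out-of-order
Step 4: SEND seq=100 -> in-order
Step 6: SEND seq=353 -> in-order
Step 7: SEND seq=118 -> in-order

Answer: yes no yes yes yes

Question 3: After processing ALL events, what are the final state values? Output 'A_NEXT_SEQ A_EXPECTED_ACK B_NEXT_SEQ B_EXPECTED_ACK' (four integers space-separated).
After event 0: A_seq=100 A_ack=0 B_seq=0 B_ack=100
After event 1: A_seq=100 A_ack=118 B_seq=118 B_ack=100
After event 2: A_seq=167 A_ack=118 B_seq=118 B_ack=100
After event 3: A_seq=353 A_ack=118 B_seq=118 B_ack=100
After event 4: A_seq=353 A_ack=118 B_seq=118 B_ack=353
After event 5: A_seq=353 A_ack=118 B_seq=118 B_ack=353
After event 6: A_seq=525 A_ack=118 B_seq=118 B_ack=525
After event 7: A_seq=525 A_ack=295 B_seq=295 B_ack=525

Answer: 525 295 295 525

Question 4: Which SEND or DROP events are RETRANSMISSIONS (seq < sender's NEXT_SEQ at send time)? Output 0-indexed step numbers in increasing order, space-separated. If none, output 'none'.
Answer: 4

Derivation:
Step 1: SEND seq=0 -> fresh
Step 2: DROP seq=100 -> fresh
Step 3: SEND seq=167 -> fresh
Step 4: SEND seq=100 -> retransmit
Step 6: SEND seq=353 -> fresh
Step 7: SEND seq=118 -> fresh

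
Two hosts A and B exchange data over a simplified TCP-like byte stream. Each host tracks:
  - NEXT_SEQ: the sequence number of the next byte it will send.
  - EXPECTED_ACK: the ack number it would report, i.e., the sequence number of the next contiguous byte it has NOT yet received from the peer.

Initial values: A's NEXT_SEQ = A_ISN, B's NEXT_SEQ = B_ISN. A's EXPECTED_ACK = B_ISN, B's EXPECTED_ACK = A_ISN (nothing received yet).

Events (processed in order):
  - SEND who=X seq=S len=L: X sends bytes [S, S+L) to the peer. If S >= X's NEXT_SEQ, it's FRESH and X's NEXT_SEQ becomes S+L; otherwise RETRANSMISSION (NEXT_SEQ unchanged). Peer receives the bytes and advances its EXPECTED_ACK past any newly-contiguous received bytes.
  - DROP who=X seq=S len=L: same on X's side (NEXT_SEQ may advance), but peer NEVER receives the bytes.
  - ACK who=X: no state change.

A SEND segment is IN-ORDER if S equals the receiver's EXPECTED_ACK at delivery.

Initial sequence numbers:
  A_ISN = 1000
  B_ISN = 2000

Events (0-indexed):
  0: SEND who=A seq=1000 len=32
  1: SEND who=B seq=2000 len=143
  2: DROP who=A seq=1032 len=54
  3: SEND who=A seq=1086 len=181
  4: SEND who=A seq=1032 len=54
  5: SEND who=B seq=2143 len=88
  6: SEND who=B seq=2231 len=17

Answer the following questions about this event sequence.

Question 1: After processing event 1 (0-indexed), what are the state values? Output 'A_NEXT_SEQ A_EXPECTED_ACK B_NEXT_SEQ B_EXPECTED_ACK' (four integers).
After event 0: A_seq=1032 A_ack=2000 B_seq=2000 B_ack=1032
After event 1: A_seq=1032 A_ack=2143 B_seq=2143 B_ack=1032

1032 2143 2143 1032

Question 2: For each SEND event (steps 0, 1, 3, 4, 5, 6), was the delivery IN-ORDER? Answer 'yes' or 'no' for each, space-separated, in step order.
Step 0: SEND seq=1000 -> in-order
Step 1: SEND seq=2000 -> in-order
Step 3: SEND seq=1086 -> out-of-order
Step 4: SEND seq=1032 -> in-order
Step 5: SEND seq=2143 -> in-order
Step 6: SEND seq=2231 -> in-order

Answer: yes yes no yes yes yes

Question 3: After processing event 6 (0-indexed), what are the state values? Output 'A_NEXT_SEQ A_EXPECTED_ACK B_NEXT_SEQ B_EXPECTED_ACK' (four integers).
After event 0: A_seq=1032 A_ack=2000 B_seq=2000 B_ack=1032
After event 1: A_seq=1032 A_ack=2143 B_seq=2143 B_ack=1032
After event 2: A_seq=1086 A_ack=2143 B_seq=2143 B_ack=1032
After event 3: A_seq=1267 A_ack=2143 B_seq=2143 B_ack=1032
After event 4: A_seq=1267 A_ack=2143 B_seq=2143 B_ack=1267
After event 5: A_seq=1267 A_ack=2231 B_seq=2231 B_ack=1267
After event 6: A_seq=1267 A_ack=2248 B_seq=2248 B_ack=1267

1267 2248 2248 1267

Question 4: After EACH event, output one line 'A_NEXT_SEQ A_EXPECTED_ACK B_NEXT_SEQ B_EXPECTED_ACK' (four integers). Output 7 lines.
1032 2000 2000 1032
1032 2143 2143 1032
1086 2143 2143 1032
1267 2143 2143 1032
1267 2143 2143 1267
1267 2231 2231 1267
1267 2248 2248 1267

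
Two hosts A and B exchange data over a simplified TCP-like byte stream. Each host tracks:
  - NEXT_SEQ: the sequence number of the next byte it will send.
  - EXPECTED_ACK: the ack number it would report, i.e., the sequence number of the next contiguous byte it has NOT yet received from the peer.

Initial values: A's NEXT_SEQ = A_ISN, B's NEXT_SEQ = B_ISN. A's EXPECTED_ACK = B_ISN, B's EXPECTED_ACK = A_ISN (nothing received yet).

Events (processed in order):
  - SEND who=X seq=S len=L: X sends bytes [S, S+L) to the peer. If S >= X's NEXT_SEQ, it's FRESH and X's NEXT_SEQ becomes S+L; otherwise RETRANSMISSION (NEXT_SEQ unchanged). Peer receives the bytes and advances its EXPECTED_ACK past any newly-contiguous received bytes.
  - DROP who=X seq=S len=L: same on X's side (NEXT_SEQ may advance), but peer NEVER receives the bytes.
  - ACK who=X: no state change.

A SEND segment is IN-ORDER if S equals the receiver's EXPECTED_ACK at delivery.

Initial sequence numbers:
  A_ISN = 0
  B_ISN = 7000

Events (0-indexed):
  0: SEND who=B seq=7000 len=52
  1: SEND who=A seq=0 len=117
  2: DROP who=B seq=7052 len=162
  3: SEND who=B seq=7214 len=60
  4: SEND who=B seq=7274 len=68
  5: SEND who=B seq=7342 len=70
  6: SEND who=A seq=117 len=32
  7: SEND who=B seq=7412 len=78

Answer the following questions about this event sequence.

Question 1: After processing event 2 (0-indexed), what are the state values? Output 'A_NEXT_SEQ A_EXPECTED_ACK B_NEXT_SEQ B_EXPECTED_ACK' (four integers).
After event 0: A_seq=0 A_ack=7052 B_seq=7052 B_ack=0
After event 1: A_seq=117 A_ack=7052 B_seq=7052 B_ack=117
After event 2: A_seq=117 A_ack=7052 B_seq=7214 B_ack=117

117 7052 7214 117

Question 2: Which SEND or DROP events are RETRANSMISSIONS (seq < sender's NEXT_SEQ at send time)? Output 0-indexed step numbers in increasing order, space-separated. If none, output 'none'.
Step 0: SEND seq=7000 -> fresh
Step 1: SEND seq=0 -> fresh
Step 2: DROP seq=7052 -> fresh
Step 3: SEND seq=7214 -> fresh
Step 4: SEND seq=7274 -> fresh
Step 5: SEND seq=7342 -> fresh
Step 6: SEND seq=117 -> fresh
Step 7: SEND seq=7412 -> fresh

Answer: none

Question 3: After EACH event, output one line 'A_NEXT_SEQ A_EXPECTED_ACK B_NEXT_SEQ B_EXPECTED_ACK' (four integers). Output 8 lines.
0 7052 7052 0
117 7052 7052 117
117 7052 7214 117
117 7052 7274 117
117 7052 7342 117
117 7052 7412 117
149 7052 7412 149
149 7052 7490 149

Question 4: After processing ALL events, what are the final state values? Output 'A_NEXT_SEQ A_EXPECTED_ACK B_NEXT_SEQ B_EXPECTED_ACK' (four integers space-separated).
After event 0: A_seq=0 A_ack=7052 B_seq=7052 B_ack=0
After event 1: A_seq=117 A_ack=7052 B_seq=7052 B_ack=117
After event 2: A_seq=117 A_ack=7052 B_seq=7214 B_ack=117
After event 3: A_seq=117 A_ack=7052 B_seq=7274 B_ack=117
After event 4: A_seq=117 A_ack=7052 B_seq=7342 B_ack=117
After event 5: A_seq=117 A_ack=7052 B_seq=7412 B_ack=117
After event 6: A_seq=149 A_ack=7052 B_seq=7412 B_ack=149
After event 7: A_seq=149 A_ack=7052 B_seq=7490 B_ack=149

Answer: 149 7052 7490 149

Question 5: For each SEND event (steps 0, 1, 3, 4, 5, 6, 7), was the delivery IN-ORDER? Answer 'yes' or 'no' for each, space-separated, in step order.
Answer: yes yes no no no yes no

Derivation:
Step 0: SEND seq=7000 -> in-order
Step 1: SEND seq=0 -> in-order
Step 3: SEND seq=7214 -> out-of-order
Step 4: SEND seq=7274 -> out-of-order
Step 5: SEND seq=7342 -> out-of-order
Step 6: SEND seq=117 -> in-order
Step 7: SEND seq=7412 -> out-of-order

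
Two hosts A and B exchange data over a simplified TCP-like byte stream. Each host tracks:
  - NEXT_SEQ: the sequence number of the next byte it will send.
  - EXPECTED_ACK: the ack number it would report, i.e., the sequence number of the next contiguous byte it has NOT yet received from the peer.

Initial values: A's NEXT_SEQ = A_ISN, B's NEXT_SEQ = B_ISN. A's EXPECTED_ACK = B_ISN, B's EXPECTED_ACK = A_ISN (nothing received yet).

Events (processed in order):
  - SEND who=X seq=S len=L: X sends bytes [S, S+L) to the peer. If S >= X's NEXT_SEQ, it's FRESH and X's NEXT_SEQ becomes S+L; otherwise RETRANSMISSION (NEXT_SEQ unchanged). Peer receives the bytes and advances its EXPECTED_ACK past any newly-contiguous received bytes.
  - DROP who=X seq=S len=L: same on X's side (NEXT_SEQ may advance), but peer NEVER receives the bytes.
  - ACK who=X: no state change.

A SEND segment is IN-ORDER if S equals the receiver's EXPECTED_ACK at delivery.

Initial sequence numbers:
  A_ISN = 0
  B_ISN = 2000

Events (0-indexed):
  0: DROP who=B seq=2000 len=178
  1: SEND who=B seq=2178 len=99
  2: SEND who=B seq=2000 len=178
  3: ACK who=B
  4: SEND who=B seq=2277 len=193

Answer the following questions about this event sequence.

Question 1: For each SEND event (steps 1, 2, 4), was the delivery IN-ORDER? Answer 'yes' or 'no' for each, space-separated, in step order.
Answer: no yes yes

Derivation:
Step 1: SEND seq=2178 -> out-of-order
Step 2: SEND seq=2000 -> in-order
Step 4: SEND seq=2277 -> in-order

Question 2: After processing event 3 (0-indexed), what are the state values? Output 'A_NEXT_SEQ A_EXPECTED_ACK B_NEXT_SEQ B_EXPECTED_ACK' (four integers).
After event 0: A_seq=0 A_ack=2000 B_seq=2178 B_ack=0
After event 1: A_seq=0 A_ack=2000 B_seq=2277 B_ack=0
After event 2: A_seq=0 A_ack=2277 B_seq=2277 B_ack=0
After event 3: A_seq=0 A_ack=2277 B_seq=2277 B_ack=0

0 2277 2277 0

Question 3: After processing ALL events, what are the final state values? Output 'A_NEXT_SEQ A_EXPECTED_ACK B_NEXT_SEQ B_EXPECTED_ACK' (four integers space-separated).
After event 0: A_seq=0 A_ack=2000 B_seq=2178 B_ack=0
After event 1: A_seq=0 A_ack=2000 B_seq=2277 B_ack=0
After event 2: A_seq=0 A_ack=2277 B_seq=2277 B_ack=0
After event 3: A_seq=0 A_ack=2277 B_seq=2277 B_ack=0
After event 4: A_seq=0 A_ack=2470 B_seq=2470 B_ack=0

Answer: 0 2470 2470 0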